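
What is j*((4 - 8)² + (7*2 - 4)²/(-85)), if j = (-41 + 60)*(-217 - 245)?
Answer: -2212056/17 ≈ -1.3012e+5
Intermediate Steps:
j = -8778 (j = 19*(-462) = -8778)
j*((4 - 8)² + (7*2 - 4)²/(-85)) = -8778*((4 - 8)² + (7*2 - 4)²/(-85)) = -8778*((-4)² + (14 - 4)²*(-1/85)) = -8778*(16 + 10²*(-1/85)) = -8778*(16 + 100*(-1/85)) = -8778*(16 - 20/17) = -8778*252/17 = -2212056/17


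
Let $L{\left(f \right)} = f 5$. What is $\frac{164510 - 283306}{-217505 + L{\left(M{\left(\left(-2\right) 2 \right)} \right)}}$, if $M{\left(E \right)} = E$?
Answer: $\frac{118796}{217525} \approx 0.54613$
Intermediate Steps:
$L{\left(f \right)} = 5 f$
$\frac{164510 - 283306}{-217505 + L{\left(M{\left(\left(-2\right) 2 \right)} \right)}} = \frac{164510 - 283306}{-217505 + 5 \left(\left(-2\right) 2\right)} = - \frac{118796}{-217505 + 5 \left(-4\right)} = - \frac{118796}{-217505 - 20} = - \frac{118796}{-217525} = \left(-118796\right) \left(- \frac{1}{217525}\right) = \frac{118796}{217525}$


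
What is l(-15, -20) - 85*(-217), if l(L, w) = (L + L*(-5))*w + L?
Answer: 17230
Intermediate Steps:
l(L, w) = L - 4*L*w (l(L, w) = (L - 5*L)*w + L = (-4*L)*w + L = -4*L*w + L = L - 4*L*w)
l(-15, -20) - 85*(-217) = -15*(1 - 4*(-20)) - 85*(-217) = -15*(1 + 80) + 18445 = -15*81 + 18445 = -1215 + 18445 = 17230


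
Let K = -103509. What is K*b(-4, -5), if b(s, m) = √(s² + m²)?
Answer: -103509*√41 ≈ -6.6278e+5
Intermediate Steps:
b(s, m) = √(m² + s²)
K*b(-4, -5) = -103509*√((-5)² + (-4)²) = -103509*√(25 + 16) = -103509*√41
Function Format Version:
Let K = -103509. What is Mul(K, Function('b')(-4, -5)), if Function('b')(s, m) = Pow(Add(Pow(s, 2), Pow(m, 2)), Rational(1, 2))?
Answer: Mul(-103509, Pow(41, Rational(1, 2))) ≈ -6.6278e+5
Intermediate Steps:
Function('b')(s, m) = Pow(Add(Pow(m, 2), Pow(s, 2)), Rational(1, 2))
Mul(K, Function('b')(-4, -5)) = Mul(-103509, Pow(Add(Pow(-5, 2), Pow(-4, 2)), Rational(1, 2))) = Mul(-103509, Pow(Add(25, 16), Rational(1, 2))) = Mul(-103509, Pow(41, Rational(1, 2)))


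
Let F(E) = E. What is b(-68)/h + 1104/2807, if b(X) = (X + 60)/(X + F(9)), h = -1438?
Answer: 46821556/119075747 ≈ 0.39321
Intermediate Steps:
b(X) = (60 + X)/(9 + X) (b(X) = (X + 60)/(X + 9) = (60 + X)/(9 + X))
b(-68)/h + 1104/2807 = ((60 - 68)/(9 - 68))/(-1438) + 1104/2807 = (-8/(-59))*(-1/1438) + 1104*(1/2807) = -1/59*(-8)*(-1/1438) + 1104/2807 = (8/59)*(-1/1438) + 1104/2807 = -4/42421 + 1104/2807 = 46821556/119075747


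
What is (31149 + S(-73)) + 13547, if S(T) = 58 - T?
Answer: 44827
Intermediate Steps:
(31149 + S(-73)) + 13547 = (31149 + (58 - 1*(-73))) + 13547 = (31149 + (58 + 73)) + 13547 = (31149 + 131) + 13547 = 31280 + 13547 = 44827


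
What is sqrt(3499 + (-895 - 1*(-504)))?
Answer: 2*sqrt(777) ≈ 55.749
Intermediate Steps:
sqrt(3499 + (-895 - 1*(-504))) = sqrt(3499 + (-895 + 504)) = sqrt(3499 - 391) = sqrt(3108) = 2*sqrt(777)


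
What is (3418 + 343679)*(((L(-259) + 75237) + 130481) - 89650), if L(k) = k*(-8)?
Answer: 41006039580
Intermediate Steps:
L(k) = -8*k
(3418 + 343679)*(((L(-259) + 75237) + 130481) - 89650) = (3418 + 343679)*(((-8*(-259) + 75237) + 130481) - 89650) = 347097*(((2072 + 75237) + 130481) - 89650) = 347097*((77309 + 130481) - 89650) = 347097*(207790 - 89650) = 347097*118140 = 41006039580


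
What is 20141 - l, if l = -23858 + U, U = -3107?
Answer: 47106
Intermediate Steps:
l = -26965 (l = -23858 - 3107 = -26965)
20141 - l = 20141 - 1*(-26965) = 20141 + 26965 = 47106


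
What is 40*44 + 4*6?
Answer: 1784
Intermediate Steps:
40*44 + 4*6 = 1760 + 24 = 1784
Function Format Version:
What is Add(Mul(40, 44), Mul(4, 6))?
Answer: 1784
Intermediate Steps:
Add(Mul(40, 44), Mul(4, 6)) = Add(1760, 24) = 1784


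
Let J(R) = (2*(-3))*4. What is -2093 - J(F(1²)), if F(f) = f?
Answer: -2069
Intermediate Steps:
J(R) = -24 (J(R) = -6*4 = -24)
-2093 - J(F(1²)) = -2093 - 1*(-24) = -2093 + 24 = -2069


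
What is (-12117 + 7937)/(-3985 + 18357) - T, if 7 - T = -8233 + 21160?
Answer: 46420515/3593 ≈ 12920.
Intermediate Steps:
T = -12920 (T = 7 - (-8233 + 21160) = 7 - 1*12927 = 7 - 12927 = -12920)
(-12117 + 7937)/(-3985 + 18357) - T = (-12117 + 7937)/(-3985 + 18357) - 1*(-12920) = -4180/14372 + 12920 = -4180*1/14372 + 12920 = -1045/3593 + 12920 = 46420515/3593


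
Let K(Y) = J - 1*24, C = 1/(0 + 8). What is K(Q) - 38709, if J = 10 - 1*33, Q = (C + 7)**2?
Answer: -38756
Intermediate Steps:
C = 1/8 ≈ 0.12500
Q = 3249/64 (Q = (1/8 + 7)**2 = (57/8)**2 = 3249/64 ≈ 50.766)
J = -23 (J = 10 - 33 = -23)
K(Y) = -47 (K(Y) = -23 - 1*24 = -23 - 24 = -47)
K(Q) - 38709 = -47 - 38709 = -38756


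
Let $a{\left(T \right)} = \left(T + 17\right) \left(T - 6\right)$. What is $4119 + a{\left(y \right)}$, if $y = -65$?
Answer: $7527$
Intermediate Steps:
$a{\left(T \right)} = \left(-6 + T\right) \left(17 + T\right)$ ($a{\left(T \right)} = \left(17 + T\right) \left(-6 + T\right) = \left(-6 + T\right) \left(17 + T\right)$)
$4119 + a{\left(y \right)} = 4119 + \left(-102 + \left(-65\right)^{2} + 11 \left(-65\right)\right) = 4119 - -3408 = 4119 + 3408 = 7527$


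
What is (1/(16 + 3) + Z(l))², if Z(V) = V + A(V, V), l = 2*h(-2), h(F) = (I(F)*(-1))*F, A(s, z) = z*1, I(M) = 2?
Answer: 93025/361 ≈ 257.69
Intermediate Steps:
A(s, z) = z
h(F) = -2*F (h(F) = (2*(-1))*F = -2*F)
l = 8 (l = 2*(-2*(-2)) = 2*4 = 8)
Z(V) = 2*V (Z(V) = V + V = 2*V)
(1/(16 + 3) + Z(l))² = (1/(16 + 3) + 2*8)² = (1/19 + 16)² = (305/19)² = 93025/361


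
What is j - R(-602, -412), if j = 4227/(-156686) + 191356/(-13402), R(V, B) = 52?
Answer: -69617278307/1049952886 ≈ -66.305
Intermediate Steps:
j = -15019728235/1049952886 (j = 4227*(-1/156686) + 191356*(-1/13402) = -4227/156686 - 95678/6701 = -15019728235/1049952886 ≈ -14.305)
j - R(-602, -412) = -15019728235/1049952886 - 1*52 = -15019728235/1049952886 - 52 = -69617278307/1049952886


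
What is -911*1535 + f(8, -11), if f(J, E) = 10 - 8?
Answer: -1398383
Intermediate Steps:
f(J, E) = 2
-911*1535 + f(8, -11) = -911*1535 + 2 = -1398385 + 2 = -1398383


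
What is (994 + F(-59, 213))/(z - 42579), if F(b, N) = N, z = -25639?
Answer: -1207/68218 ≈ -0.017693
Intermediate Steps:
(994 + F(-59, 213))/(z - 42579) = (994 + 213)/(-25639 - 42579) = 1207/(-68218) = 1207*(-1/68218) = -1207/68218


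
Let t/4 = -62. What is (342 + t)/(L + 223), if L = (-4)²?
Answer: 94/239 ≈ 0.39331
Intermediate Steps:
L = 16
t = -248 (t = 4*(-62) = -248)
(342 + t)/(L + 223) = (342 - 248)/(16 + 223) = 94/239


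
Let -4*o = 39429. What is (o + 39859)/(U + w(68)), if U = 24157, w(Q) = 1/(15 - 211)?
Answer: 5880343/4734771 ≈ 1.2419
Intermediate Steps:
o = -39429/4 (o = -¼*39429 = -39429/4 ≈ -9857.3)
w(Q) = -1/196 (w(Q) = 1/(-196) = -1/196)
(o + 39859)/(U + w(68)) = (-39429/4 + 39859)/(24157 - 1/196) = 120007/(4*(4734771/196)) = (120007/4)*(196/4734771) = 5880343/4734771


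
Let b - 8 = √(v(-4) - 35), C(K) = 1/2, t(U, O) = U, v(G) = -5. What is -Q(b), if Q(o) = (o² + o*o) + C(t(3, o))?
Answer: -97/2 - 64*I*√10 ≈ -48.5 - 202.39*I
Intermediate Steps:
C(K) = ½
b = 8 + 2*I*√10 (b = 8 + √(-5 - 35) = 8 + √(-40) = 8 + 2*I*√10 ≈ 8.0 + 6.3246*I)
Q(o) = ½ + 2*o² (Q(o) = (o² + o*o) + ½ = (o² + o²) + ½ = 2*o² + ½ = ½ + 2*o²)
-Q(b) = -(½ + 2*(8 + 2*I*√10)²) = -½ - 2*(8 + 2*I*√10)²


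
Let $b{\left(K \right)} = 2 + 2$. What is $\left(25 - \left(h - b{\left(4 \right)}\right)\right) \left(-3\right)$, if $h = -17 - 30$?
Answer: $-228$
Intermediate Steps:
$h = -47$ ($h = -17 - 30 = -47$)
$b{\left(K \right)} = 4$
$\left(25 - \left(h - b{\left(4 \right)}\right)\right) \left(-3\right) = \left(25 + \left(4 - -47\right)\right) \left(-3\right) = \left(25 + \left(4 + 47\right)\right) \left(-3\right) = \left(25 + 51\right) \left(-3\right) = 76 \left(-3\right) = -228$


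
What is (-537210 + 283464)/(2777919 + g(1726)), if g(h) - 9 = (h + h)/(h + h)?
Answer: -253746/2777929 ≈ -0.091344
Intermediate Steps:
g(h) = 10 (g(h) = 9 + (h + h)/(h + h) = 9 + (2*h)/((2*h)) = 9 + (2*h)*(1/(2*h)) = 9 + 1 = 10)
(-537210 + 283464)/(2777919 + g(1726)) = (-537210 + 283464)/(2777919 + 10) = -253746/2777929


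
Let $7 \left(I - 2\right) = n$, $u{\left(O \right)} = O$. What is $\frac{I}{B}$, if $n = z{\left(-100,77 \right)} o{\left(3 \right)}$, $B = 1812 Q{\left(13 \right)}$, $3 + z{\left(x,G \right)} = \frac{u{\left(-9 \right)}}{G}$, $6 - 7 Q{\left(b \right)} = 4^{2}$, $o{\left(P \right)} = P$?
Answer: $- \frac{179}{697620} \approx -0.00025659$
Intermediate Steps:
$Q{\left(b \right)} = - \frac{10}{7}$ ($Q{\left(b \right)} = \frac{6}{7} - \frac{4^{2}}{7} = \frac{6}{7} - \frac{16}{7} = - \frac{10}{7}$)
$z{\left(x,G \right)} = -3 - \frac{9}{G}$
$B = - \frac{18120}{7}$ ($B = 1812 \left(- \frac{10}{7}\right) = - \frac{18120}{7} \approx -2588.6$)
$n = - \frac{720}{77}$ ($n = \left(-3 - \frac{9}{77}\right) 3 = \left(- \frac{240}{77}\right) 3 = - \frac{720}{77} \approx -9.3506$)
$I = \frac{358}{539}$ ($I = 2 + \frac{1}{7} \left(- \frac{720}{77}\right) = 2 - \frac{720}{539} = \frac{358}{539} \approx 0.66419$)
$\frac{I}{B} = \frac{358}{539 \left(- \frac{18120}{7}\right)} = \frac{358}{539} \left(- \frac{7}{18120}\right) = - \frac{179}{697620}$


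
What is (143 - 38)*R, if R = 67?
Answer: 7035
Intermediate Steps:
(143 - 38)*R = (143 - 38)*67 = 105*67 = 7035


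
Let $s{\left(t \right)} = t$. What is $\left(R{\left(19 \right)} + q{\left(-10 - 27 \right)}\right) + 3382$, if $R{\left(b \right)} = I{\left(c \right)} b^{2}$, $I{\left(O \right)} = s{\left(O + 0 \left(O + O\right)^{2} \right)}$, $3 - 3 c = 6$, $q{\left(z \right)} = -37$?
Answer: $2984$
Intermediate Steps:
$c = -1$ ($c = 1 - 2 = -1$)
$I{\left(O \right)} = O$ ($I{\left(O \right)} = O + 0 \left(O + O\right)^{2} = O + 0 \left(2 O\right)^{2} = O + 0 \cdot 4 O^{2} = O + 0 = O$)
$R{\left(b \right)} = - b^{2}$
$\left(R{\left(19 \right)} + q{\left(-10 - 27 \right)}\right) + 3382 = \left(- 19^{2} - 37\right) + 3382 = \left(\left(-1\right) 361 - 37\right) + 3382 = \left(-361 - 37\right) + 3382 = -398 + 3382 = 2984$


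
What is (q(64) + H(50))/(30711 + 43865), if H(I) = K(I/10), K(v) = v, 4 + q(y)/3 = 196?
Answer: 581/74576 ≈ 0.0077907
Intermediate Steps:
q(y) = 576 (q(y) = -12 + 3*196 = -12 + 588 = 576)
H(I) = I/10
(q(64) + H(50))/(30711 + 43865) = (576 + (1/10)*50)/(30711 + 43865) = (576 + 5)/74576 = 581*(1/74576) = 581/74576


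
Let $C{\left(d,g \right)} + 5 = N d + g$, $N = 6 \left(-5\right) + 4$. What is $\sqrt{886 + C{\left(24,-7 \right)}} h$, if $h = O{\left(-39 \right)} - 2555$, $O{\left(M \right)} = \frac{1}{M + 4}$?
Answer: $- \frac{89426 \sqrt{10}}{7} \approx -40399.0$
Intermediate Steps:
$N = -26$ ($N = -30 + 4 = -26$)
$O{\left(M \right)} = \frac{1}{4 + M}$
$C{\left(d,g \right)} = -5 + g - 26 d$ ($C{\left(d,g \right)} = -5 - \left(- g + 26 d\right) = -5 + g - 26 d$)
$h = - \frac{89426}{35}$ ($h = \frac{1}{4 - 39} - 2555 = \frac{1}{-35} - 2555 = - \frac{1}{35} - 2555 = - \frac{89426}{35} \approx -2555.0$)
$\sqrt{886 + C{\left(24,-7 \right)}} h = \sqrt{886 - 636} \left(- \frac{89426}{35}\right) = \sqrt{250} \left(- \frac{89426}{35}\right) = 5 \sqrt{10} \left(- \frac{89426}{35}\right) = - \frac{89426 \sqrt{10}}{7}$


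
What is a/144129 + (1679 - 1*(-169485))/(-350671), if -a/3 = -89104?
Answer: 23022956732/16847286853 ≈ 1.3666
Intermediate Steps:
a = 267312 (a = -3*(-89104) = 267312)
a/144129 + (1679 - 1*(-169485))/(-350671) = 267312/144129 + (1679 - 1*(-169485))/(-350671) = 267312*(1/144129) + (1679 + 169485)*(-1/350671) = 89104/48043 + 171164*(-1/350671) = 89104/48043 - 171164/350671 = 23022956732/16847286853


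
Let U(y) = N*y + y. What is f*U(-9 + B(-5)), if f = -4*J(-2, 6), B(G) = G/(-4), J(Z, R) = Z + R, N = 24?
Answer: 3100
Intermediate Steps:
J(Z, R) = R + Z
B(G) = -G/4 (B(G) = G*(-¼) = -G/4)
U(y) = 25*y (U(y) = 24*y + y = 25*y)
f = -16 (f = -4*(6 - 2) = -4*4 = -16)
f*U(-9 + B(-5)) = -400*(-9 - ¼*(-5)) = -400*(-9 + 5/4) = -400*(-31)/4 = -16*(-775/4) = 3100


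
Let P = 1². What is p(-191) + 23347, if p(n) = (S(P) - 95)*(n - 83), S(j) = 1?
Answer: 49103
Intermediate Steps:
P = 1
p(n) = 7802 - 94*n (p(n) = (1 - 95)*(n - 83) = -94*(-83 + n) = 7802 - 94*n)
p(-191) + 23347 = (7802 - 94*(-191)) + 23347 = (7802 + 17954) + 23347 = 25756 + 23347 = 49103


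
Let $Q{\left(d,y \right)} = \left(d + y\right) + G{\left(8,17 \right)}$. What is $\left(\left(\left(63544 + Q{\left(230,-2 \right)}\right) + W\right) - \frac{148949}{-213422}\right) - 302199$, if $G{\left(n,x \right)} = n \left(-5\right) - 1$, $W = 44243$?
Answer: $- \frac{41451739001}{213422} \approx -1.9422 \cdot 10^{5}$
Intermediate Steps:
$G{\left(n,x \right)} = -1 - 5 n$ ($G{\left(n,x \right)} = - 5 n - 1 = -1 - 5 n$)
$Q{\left(d,y \right)} = -41 + d + y$ ($Q{\left(d,y \right)} = \left(d + y\right) - 41 = -41 + d + y$)
$\left(\left(\left(63544 + Q{\left(230,-2 \right)}\right) + W\right) - \frac{148949}{-213422}\right) - 302199 = \left(\left(\left(63544 - -187\right) + 44243\right) - \frac{148949}{-213422}\right) - 302199 = \left(\left(\left(63544 + 187\right) + 44243\right) - - \frac{148949}{213422}\right) - 302199 = \left(\left(63731 + 44243\right) + \frac{148949}{213422}\right) - 302199 = \left(107974 + \frac{148949}{213422}\right) - 302199 = \frac{23044175977}{213422} - 302199 = - \frac{41451739001}{213422}$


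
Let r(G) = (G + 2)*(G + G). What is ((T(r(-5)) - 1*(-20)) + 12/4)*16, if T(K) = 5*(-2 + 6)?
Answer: 688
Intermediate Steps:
r(G) = 2*G*(2 + G) (r(G) = (2 + G)*(2*G) = 2*G*(2 + G))
T(K) = 20 (T(K) = 5*4 = 20)
((T(r(-5)) - 1*(-20)) + 12/4)*16 = ((20 - 1*(-20)) + 12/4)*16 = ((20 + 20) + 12*(1/4))*16 = (40 + 3)*16 = 43*16 = 688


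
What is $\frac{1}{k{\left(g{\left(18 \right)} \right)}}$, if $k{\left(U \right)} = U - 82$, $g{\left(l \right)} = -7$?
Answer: $- \frac{1}{89} \approx -0.011236$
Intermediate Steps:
$k{\left(U \right)} = -82 + U$
$\frac{1}{k{\left(g{\left(18 \right)} \right)}} = \frac{1}{-82 - 7} = \frac{1}{-89} = - \frac{1}{89}$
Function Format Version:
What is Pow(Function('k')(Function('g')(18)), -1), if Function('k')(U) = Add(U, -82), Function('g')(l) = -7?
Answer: Rational(-1, 89) ≈ -0.011236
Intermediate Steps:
Function('k')(U) = Add(-82, U)
Pow(Function('k')(Function('g')(18)), -1) = Pow(Add(-82, -7), -1) = Pow(-89, -1) = Rational(-1, 89)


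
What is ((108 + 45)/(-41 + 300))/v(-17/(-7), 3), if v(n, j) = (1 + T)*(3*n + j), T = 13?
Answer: 17/4144 ≈ 0.0041023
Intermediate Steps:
v(n, j) = 14*j + 42*n (v(n, j) = (1 + 13)*(3*n + j) = 14*(j + 3*n) = 14*j + 42*n)
((108 + 45)/(-41 + 300))/v(-17/(-7), 3) = ((108 + 45)/(-41 + 300))/(14*3 + 42*(-17/(-7))) = (153/259)/(42 + 42*(-17*(-⅐))) = (153*(1/259))/(42 + 42*(17/7)) = 153/(259*(42 + 102)) = (153/259)/144 = (153/259)*(1/144) = 17/4144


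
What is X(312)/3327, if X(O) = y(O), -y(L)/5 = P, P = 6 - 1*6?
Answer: 0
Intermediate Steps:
P = 0 (P = 6 - 6 = 0)
y(L) = 0 (y(L) = -5*0 = 0)
X(O) = 0
X(312)/3327 = 0/3327 = 0*(1/3327) = 0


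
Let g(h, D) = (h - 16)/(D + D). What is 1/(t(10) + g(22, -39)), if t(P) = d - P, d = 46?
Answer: 13/467 ≈ 0.027837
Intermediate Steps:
g(h, D) = (-16 + h)/(2*D) (g(h, D) = (-16 + h)/((2*D)) = (-16 + h)*(1/(2*D)) = (-16 + h)/(2*D))
t(P) = 46 - P
1/(t(10) + g(22, -39)) = 1/((46 - 1*10) + (½)*(-16 + 22)/(-39)) = 1/((46 - 10) + (½)*(-1/39)*6) = 1/(36 - 1/13) = 1/(467/13) = 13/467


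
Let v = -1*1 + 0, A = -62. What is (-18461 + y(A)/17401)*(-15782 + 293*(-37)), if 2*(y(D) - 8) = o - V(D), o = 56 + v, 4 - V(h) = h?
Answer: 17104737505691/34802 ≈ 4.9149e+8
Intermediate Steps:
V(h) = 4 - h
v = -1 (v = -1 + 0 = -1)
o = 55 (o = 56 - 1 = 55)
y(D) = 67/2 + D/2 (y(D) = 8 + (55 - (4 - D))/2 = 8 + (55 + (-4 + D))/2 = 8 + (51 + D)/2 = 8 + (51/2 + D/2) = 67/2 + D/2)
(-18461 + y(A)/17401)*(-15782 + 293*(-37)) = (-18461 + (67/2 + (½)*(-62))/17401)*(-15782 + 293*(-37)) = (-18461 + (67/2 - 31)*(1/17401))*(-15782 - 10841) = (-18461 + (5/2)*(1/17401))*(-26623) = (-18461 + 5/34802)*(-26623) = -642479717/34802*(-26623) = 17104737505691/34802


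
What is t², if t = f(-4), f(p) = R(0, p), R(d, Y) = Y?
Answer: 16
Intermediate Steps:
f(p) = p
t = -4
t² = (-4)² = 16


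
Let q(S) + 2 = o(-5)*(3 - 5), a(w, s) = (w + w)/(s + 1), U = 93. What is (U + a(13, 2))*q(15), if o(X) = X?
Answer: 2440/3 ≈ 813.33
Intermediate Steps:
a(w, s) = 2*w/(1 + s) (a(w, s) = (2*w)/(1 + s) = 2*w/(1 + s))
q(S) = 8 (q(S) = -2 - 5*(3 - 5) = -2 - 5*(-2) = -2 + 10 = 8)
(U + a(13, 2))*q(15) = (93 + 2*13/(1 + 2))*8 = (93 + 2*13/3)*8 = (93 + 2*13*(⅓))*8 = (93 + 26/3)*8 = (305/3)*8 = 2440/3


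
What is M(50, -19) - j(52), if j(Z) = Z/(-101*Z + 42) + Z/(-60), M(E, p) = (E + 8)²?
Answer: 26296511/7815 ≈ 3364.9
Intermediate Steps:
M(E, p) = (8 + E)²
j(Z) = -Z/60 + Z/(42 - 101*Z) (j(Z) = Z/(42 - 101*Z) + Z*(-1/60) = Z/(42 - 101*Z) - Z/60 = -Z/60 + Z/(42 - 101*Z))
M(50, -19) - j(52) = (8 + 50)² - (-1)*52*(18 + 101*52)/(-2520 + 6060*52) = 58² - (-1)*52*(18 + 5252)/(-2520 + 315120) = 3364 - (-1)*52*5270/312600 = 3364 - 1*(-6851/7815) = 3364 + 6851/7815 = 26296511/7815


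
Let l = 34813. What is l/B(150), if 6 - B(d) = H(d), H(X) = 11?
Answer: -34813/5 ≈ -6962.6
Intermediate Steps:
B(d) = -5 (B(d) = 6 - 1*11 = 6 - 11 = -5)
l/B(150) = 34813/(-5) = 34813*(-1/5) = -34813/5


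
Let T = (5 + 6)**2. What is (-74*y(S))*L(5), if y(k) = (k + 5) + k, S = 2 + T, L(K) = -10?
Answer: 185740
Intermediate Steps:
T = 121 (T = 11**2 = 121)
S = 123 (S = 2 + 121 = 123)
y(k) = 5 + 2*k (y(k) = (5 + k) + k = 5 + 2*k)
(-74*y(S))*L(5) = -74*(5 + 2*123)*(-10) = -74*(5 + 246)*(-10) = -74*251*(-10) = -18574*(-10) = 185740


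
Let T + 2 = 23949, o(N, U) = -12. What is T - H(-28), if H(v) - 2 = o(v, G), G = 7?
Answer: 23957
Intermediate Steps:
H(v) = -10 (H(v) = 2 - 12 = -10)
T = 23947 (T = -2 + 23949 = 23947)
T - H(-28) = 23947 - 1*(-10) = 23947 + 10 = 23957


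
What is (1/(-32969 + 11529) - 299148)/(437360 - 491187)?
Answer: 6413733121/1154050880 ≈ 5.5576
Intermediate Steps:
(1/(-32969 + 11529) - 299148)/(437360 - 491187) = (1/(-21440) - 299148)/(-53827) = (-1/21440 - 299148)*(-1/53827) = -6413733121/21440*(-1/53827) = 6413733121/1154050880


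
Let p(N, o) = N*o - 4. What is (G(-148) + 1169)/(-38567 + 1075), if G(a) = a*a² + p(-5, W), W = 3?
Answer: 1620321/18746 ≈ 86.436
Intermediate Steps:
p(N, o) = -4 + N*o
G(a) = -19 + a³ (G(a) = a*a² + (-4 - 5*3) = a³ + (-4 - 15) = a³ - 19 = -19 + a³)
(G(-148) + 1169)/(-38567 + 1075) = ((-19 + (-148)³) + 1169)/(-38567 + 1075) = ((-19 - 3241792) + 1169)/(-37492) = (-3241811 + 1169)*(-1/37492) = -3240642*(-1/37492) = 1620321/18746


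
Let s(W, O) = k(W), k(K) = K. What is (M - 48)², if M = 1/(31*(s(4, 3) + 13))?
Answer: 639837025/277729 ≈ 2303.8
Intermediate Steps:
s(W, O) = W
M = 1/527 (M = 1/(31*(4 + 13)) = (1/31)/17 = (1/31)*(1/17) = 1/527 ≈ 0.0018975)
(M - 48)² = (1/527 - 48)² = (-25295/527)² = 639837025/277729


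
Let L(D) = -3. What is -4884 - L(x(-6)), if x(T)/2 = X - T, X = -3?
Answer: -4881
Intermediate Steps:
x(T) = -6 - 2*T (x(T) = 2*(-3 - T) = -6 - 2*T)
-4884 - L(x(-6)) = -4884 - 1*(-3) = -4884 + 3 = -4881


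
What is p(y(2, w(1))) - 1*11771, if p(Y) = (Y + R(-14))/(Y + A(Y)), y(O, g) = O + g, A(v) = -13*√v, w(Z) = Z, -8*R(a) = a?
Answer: -7815963/664 - 247*√3/1992 ≈ -11771.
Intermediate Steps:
R(a) = -a/8
p(Y) = (7/4 + Y)/(Y - 13*√Y) (p(Y) = (Y - ⅛*(-14))/(Y - 13*√Y) = (Y + 7/4)/(Y - 13*√Y) = (7/4 + Y)/(Y - 13*√Y))
p(y(2, w(1))) - 1*11771 = (7/4 + (2 + 1))/((2 + 1) - 13*√(2 + 1)) - 1*11771 = (7/4 + 3)/(3 - 13*√3) - 11771 = (19/4)/(3 - 13*√3) - 11771 = 19/(4*(3 - 13*√3)) - 11771 = -11771 + 19/(4*(3 - 13*√3))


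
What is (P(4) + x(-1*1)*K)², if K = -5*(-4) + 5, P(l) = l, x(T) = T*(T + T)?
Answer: 2916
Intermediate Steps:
x(T) = 2*T² (x(T) = T*(2*T) = 2*T²)
K = 25 (K = 20 + 5 = 25)
(P(4) + x(-1*1)*K)² = (4 + (2*(-1*1)²)*25)² = (4 + (2*(-1)²)*25)² = (4 + (2*1)*25)² = (4 + 2*25)² = (4 + 50)² = 54² = 2916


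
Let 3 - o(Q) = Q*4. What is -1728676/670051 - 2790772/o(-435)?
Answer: -1872972651640/1167898893 ≈ -1603.7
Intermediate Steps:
o(Q) = 3 - 4*Q (o(Q) = 3 - Q*4 = 3 - 4*Q)
-1728676/670051 - 2790772/o(-435) = -1728676/670051 - 2790772/(3 - 4*(-435)) = -1728676*1/670051 - 2790772/(3 + 1740) = -1728676/670051 - 2790772/1743 = -1872972651640/1167898893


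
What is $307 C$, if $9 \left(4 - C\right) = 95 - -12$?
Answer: $- \frac{21797}{9} \approx -2421.9$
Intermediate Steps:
$C = - \frac{71}{9}$ ($C = 4 - \frac{95 - -12}{9} = 4 - \frac{95 + 12}{9} = 4 - \frac{107}{9} = - \frac{71}{9} \approx -7.8889$)
$307 C = 307 \left(- \frac{71}{9}\right) = - \frac{21797}{9}$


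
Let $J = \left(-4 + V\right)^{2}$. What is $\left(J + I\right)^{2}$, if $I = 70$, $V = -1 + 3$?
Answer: $5476$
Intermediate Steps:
$V = 2$
$J = 4$ ($J = \left(-4 + 2\right)^{2} = \left(-2\right)^{2} = 4$)
$\left(J + I\right)^{2} = \left(4 + 70\right)^{2} = 74^{2} = 5476$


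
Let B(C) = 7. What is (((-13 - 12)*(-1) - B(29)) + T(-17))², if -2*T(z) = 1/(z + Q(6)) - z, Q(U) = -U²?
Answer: 254016/2809 ≈ 90.429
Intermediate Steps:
T(z) = z/2 - 1/(2*(-36 + z)) (T(z) = -(1/(z - 1*6²) - z)/2 = -(1/(z - 1*36) - z)/2 = -(1/(z - 36) - z)/2 = -(1/(-36 + z) - z)/2 = z/2 - 1/(2*(-36 + z)))
(((-13 - 12)*(-1) - B(29)) + T(-17))² = (((-13 - 12)*(-1) - 1*7) + (-1 + (-17)² - 36*(-17))/(2*(-36 - 17)))² = ((-25*(-1) - 7) + (½)*(-1 + 289 + 612)/(-53))² = ((25 - 7) + (½)*(-1/53)*900)² = (18 - 450/53)² = (504/53)² = 254016/2809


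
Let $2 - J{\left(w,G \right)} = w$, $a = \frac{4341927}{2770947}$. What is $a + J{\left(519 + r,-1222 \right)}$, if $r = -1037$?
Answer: $\frac{481744789}{923649} \approx 521.57$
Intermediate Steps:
$a = \frac{1447309}{923649}$ ($a = 4341927 \cdot \frac{1}{2770947} = \frac{1447309}{923649} \approx 1.5669$)
$J{\left(w,G \right)} = 2 - w$
$a + J{\left(519 + r,-1222 \right)} = \frac{1447309}{923649} + \left(2 - \left(519 - 1037\right)\right) = \frac{1447309}{923649} + \left(2 - -518\right) = \frac{1447309}{923649} + \left(2 + 518\right) = \frac{1447309}{923649} + 520 = \frac{481744789}{923649}$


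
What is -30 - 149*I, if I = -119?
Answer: 17701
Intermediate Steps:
-30 - 149*I = -30 - 149*(-119) = -30 + 17731 = 17701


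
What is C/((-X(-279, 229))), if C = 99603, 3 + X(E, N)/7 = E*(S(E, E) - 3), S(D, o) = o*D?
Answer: 4743/7238935 ≈ 0.00065521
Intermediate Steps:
S(D, o) = D*o
X(E, N) = -21 + 7*E*(-3 + E**2) (X(E, N) = -21 + 7*(E*(E*E - 3)) = -21 + 7*(E*(E**2 - 3)) = -21 + 7*(E*(-3 + E**2)) = -21 + 7*E*(-3 + E**2))
C/((-X(-279, 229))) = 99603/((-(-21 - 21*(-279) + 7*(-279)**3))) = 99603/((-(-21 + 5859 + 7*(-21717639)))) = 99603/((-(-21 + 5859 - 152023473))) = 99603/((-1*(-152017635))) = 99603/152017635 = 99603*(1/152017635) = 4743/7238935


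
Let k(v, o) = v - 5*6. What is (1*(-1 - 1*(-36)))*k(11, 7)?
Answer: -665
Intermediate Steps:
k(v, o) = -30 + v (k(v, o) = v - 30 = -30 + v)
(1*(-1 - 1*(-36)))*k(11, 7) = (1*(-1 - 1*(-36)))*(-30 + 11) = (1*(-1 + 36))*(-19) = (1*35)*(-19) = 35*(-19) = -665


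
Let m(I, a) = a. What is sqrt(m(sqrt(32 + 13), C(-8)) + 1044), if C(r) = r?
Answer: 2*sqrt(259) ≈ 32.187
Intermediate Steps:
sqrt(m(sqrt(32 + 13), C(-8)) + 1044) = sqrt(-8 + 1044) = sqrt(1036) = 2*sqrt(259)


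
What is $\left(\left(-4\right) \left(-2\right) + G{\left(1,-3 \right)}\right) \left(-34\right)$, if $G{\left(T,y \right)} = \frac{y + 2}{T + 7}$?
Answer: $- \frac{1071}{4} \approx -267.75$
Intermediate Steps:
$G{\left(T,y \right)} = \frac{2 + y}{7 + T}$
$\left(\left(-4\right) \left(-2\right) + G{\left(1,-3 \right)}\right) \left(-34\right) = \left(\left(-4\right) \left(-2\right) + \frac{2 - 3}{7 + 1}\right) \left(-34\right) = \left(8 + \frac{1}{8} \left(-1\right)\right) \left(-34\right) = \left(8 - \frac{1}{8}\right) \left(-34\right) = \frac{63}{8} \left(-34\right) = - \frac{1071}{4}$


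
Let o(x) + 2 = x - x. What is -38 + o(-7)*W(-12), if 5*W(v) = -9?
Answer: -172/5 ≈ -34.400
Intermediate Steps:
o(x) = -2 (o(x) = -2 + (x - x) = -2 + 0 = -2)
W(v) = -9/5 (W(v) = (⅕)*(-9) = -9/5)
-38 + o(-7)*W(-12) = -38 - 2*(-9/5) = -38 + 18/5 = -172/5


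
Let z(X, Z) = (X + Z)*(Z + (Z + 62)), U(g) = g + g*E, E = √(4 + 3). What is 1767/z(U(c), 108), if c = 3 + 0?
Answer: 21793/378636 - 589*√7/378636 ≈ 0.053441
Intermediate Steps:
E = √7 ≈ 2.6458
c = 3
U(g) = g + g*√7
z(X, Z) = (62 + 2*Z)*(X + Z) (z(X, Z) = (X + Z)*(Z + (62 + Z)) = (X + Z)*(62 + 2*Z) = (62 + 2*Z)*(X + Z))
1767/z(U(c), 108) = 1767/(2*108² + 62*(3*(1 + √7)) + 62*108 + 2*(3*(1 + √7))*108) = 1767/(2*11664 + 62*(3 + 3*√7) + 6696 + 2*(3 + 3*√7)*108) = 1767/(23328 + (186 + 186*√7) + 6696 + (648 + 648*√7)) = 1767/(30858 + 834*√7)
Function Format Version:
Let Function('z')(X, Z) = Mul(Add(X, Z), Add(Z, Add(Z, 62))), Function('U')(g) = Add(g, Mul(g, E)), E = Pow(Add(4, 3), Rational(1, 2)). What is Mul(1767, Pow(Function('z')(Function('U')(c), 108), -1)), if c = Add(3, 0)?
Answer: Add(Rational(21793, 378636), Mul(Rational(-589, 378636), Pow(7, Rational(1, 2)))) ≈ 0.053441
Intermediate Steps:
E = Pow(7, Rational(1, 2)) ≈ 2.6458
c = 3
Function('U')(g) = Add(g, Mul(g, Pow(7, Rational(1, 2))))
Function('z')(X, Z) = Mul(Add(62, Mul(2, Z)), Add(X, Z)) (Function('z')(X, Z) = Mul(Add(X, Z), Add(Z, Add(62, Z))) = Mul(Add(X, Z), Add(62, Mul(2, Z))) = Mul(Add(62, Mul(2, Z)), Add(X, Z)))
Mul(1767, Pow(Function('z')(Function('U')(c), 108), -1)) = Mul(1767, Pow(Add(Mul(2, Pow(108, 2)), Mul(62, Mul(3, Add(1, Pow(7, Rational(1, 2))))), Mul(62, 108), Mul(2, Mul(3, Add(1, Pow(7, Rational(1, 2)))), 108)), -1)) = Mul(1767, Pow(Add(Mul(2, 11664), Mul(62, Add(3, Mul(3, Pow(7, Rational(1, 2))))), 6696, Mul(2, Add(3, Mul(3, Pow(7, Rational(1, 2)))), 108)), -1)) = Mul(1767, Pow(Add(23328, Add(186, Mul(186, Pow(7, Rational(1, 2)))), 6696, Add(648, Mul(648, Pow(7, Rational(1, 2))))), -1)) = Mul(1767, Pow(Add(30858, Mul(834, Pow(7, Rational(1, 2)))), -1))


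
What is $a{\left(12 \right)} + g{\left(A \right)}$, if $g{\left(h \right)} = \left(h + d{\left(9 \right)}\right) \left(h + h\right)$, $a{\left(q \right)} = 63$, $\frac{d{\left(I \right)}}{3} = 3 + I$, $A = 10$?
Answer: $983$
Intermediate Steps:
$d{\left(I \right)} = 9 + 3 I$ ($d{\left(I \right)} = 3 \left(3 + I\right) = 9 + 3 I$)
$g{\left(h \right)} = 2 h \left(36 + h\right)$ ($g{\left(h \right)} = \left(h + \left(9 + 3 \cdot 9\right)\right) \left(h + h\right) = \left(h + \left(9 + 27\right)\right) 2 h = \left(h + 36\right) 2 h = \left(36 + h\right) 2 h = 2 h \left(36 + h\right)$)
$a{\left(12 \right)} + g{\left(A \right)} = 63 + 2 \cdot 10 \left(36 + 10\right) = 63 + 2 \cdot 10 \cdot 46 = 63 + 920 = 983$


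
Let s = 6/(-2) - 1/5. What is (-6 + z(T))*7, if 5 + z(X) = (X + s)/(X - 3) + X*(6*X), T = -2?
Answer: 2457/25 ≈ 98.280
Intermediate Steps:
s = -16/5 (s = 6*(-½) - 1*⅕ = -3 - ⅕ = -16/5 ≈ -3.2000)
z(X) = -5 + 6*X² + (-16/5 + X)/(-3 + X) (z(X) = -5 + ((X - 16/5)/(X - 3) + X*(6*X)) = -5 + ((-16/5 + X)/(-3 + X) + 6*X²) = -5 + (6*X² + (-16/5 + X)/(-3 + X)) = -5 + 6*X² + (-16/5 + X)/(-3 + X))
(-6 + z(T))*7 = (-6 + (59 - 90*(-2)² - 20*(-2) + 30*(-2)³)/(5*(-3 - 2)))*7 = (-6 + (⅕)*(59 - 90*4 + 40 + 30*(-8))/(-5))*7 = (-6 + (⅕)*(-⅕)*(59 - 360 + 40 - 240))*7 = (-6 + (⅕)*(-⅕)*(-501))*7 = (-6 + 501/25)*7 = (351/25)*7 = 2457/25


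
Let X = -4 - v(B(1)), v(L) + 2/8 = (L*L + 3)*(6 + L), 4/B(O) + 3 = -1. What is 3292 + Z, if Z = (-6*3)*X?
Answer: 7439/2 ≈ 3719.5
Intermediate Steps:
B(O) = -1 (B(O) = 4/(-3 - 1) = 4/(-4) = 4*(-¼) = -1)
v(L) = -¼ + (3 + L²)*(6 + L) (v(L) = -¼ + (L*L + 3)*(6 + L) = -¼ + (L² + 3)*(6 + L) = -¼ + (3 + L²)*(6 + L))
X = -95/4 (X = -4 - (71/4 + (-1)³ + 3*(-1) + 6*(-1)²) = -4 - (71/4 - 1 - 3 + 6*1) = -4 - (71/4 - 1 - 3 + 6) = -4 - 1*79/4 = -4 - 79/4 = -95/4 ≈ -23.750)
Z = 855/2 (Z = -6*3*(-95/4) = -18*(-95/4) = 855/2 ≈ 427.50)
3292 + Z = 3292 + 855/2 = 7439/2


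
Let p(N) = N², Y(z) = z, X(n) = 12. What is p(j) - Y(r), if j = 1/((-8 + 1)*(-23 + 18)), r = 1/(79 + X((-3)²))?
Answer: -162/15925 ≈ -0.010173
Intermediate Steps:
r = 1/91 (r = 1/(79 + 12) = 1/91 ≈ 0.010989)
j = 1/35 (j = 1/(-7*(-5)) = 1/35 ≈ 0.028571)
p(j) - Y(r) = (1/35)² - 1*1/91 = 1/1225 - 1/91 = -162/15925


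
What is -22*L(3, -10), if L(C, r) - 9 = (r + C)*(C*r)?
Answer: -4818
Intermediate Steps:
L(C, r) = 9 + C*r*(C + r) (L(C, r) = 9 + (r + C)*(C*r) = 9 + (C + r)*(C*r) = 9 + C*r*(C + r))
-22*L(3, -10) = -22*(9 + 3*(-10)² - 10*3²) = -22*(9 + 3*100 - 10*9) = -22*(9 + 300 - 90) = -22*219 = -4818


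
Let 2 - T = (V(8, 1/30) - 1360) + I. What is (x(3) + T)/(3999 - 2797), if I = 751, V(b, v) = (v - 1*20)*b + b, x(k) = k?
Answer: 5743/9015 ≈ 0.63705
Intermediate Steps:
V(b, v) = b + b*(-20 + v) (V(b, v) = (v - 20)*b + b = (-20 + v)*b + b = b*(-20 + v) + b = b + b*(-20 + v))
T = 11441/15 (T = 2 - ((8*(-19 + 1/30) - 1360) + 751) = 2 - ((8*(-569/30) - 1360) + 751) = 2 - ((-2276/15 - 1360) + 751) = 2 - (-22676/15 + 751) = 2 - 1*(-11411/15) = 2 + 11411/15 = 11441/15 ≈ 762.73)
(x(3) + T)/(3999 - 2797) = (3 + 11441/15)/(3999 - 2797) = (11486/15)/1202 = (11486/15)*(1/1202) = 5743/9015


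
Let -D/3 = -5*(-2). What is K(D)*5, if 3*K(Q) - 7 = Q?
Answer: -115/3 ≈ -38.333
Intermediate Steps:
D = -30 (D = -(-15)*(-2) = -3*10 = -30)
K(Q) = 7/3 + Q/3
K(D)*5 = (7/3 + (1/3)*(-30))*5 = (7/3 - 10)*5 = -23/3*5 = -115/3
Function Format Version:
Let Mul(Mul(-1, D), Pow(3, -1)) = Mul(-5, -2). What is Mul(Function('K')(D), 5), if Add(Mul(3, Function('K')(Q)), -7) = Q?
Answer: Rational(-115, 3) ≈ -38.333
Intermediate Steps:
D = -30 (D = Mul(-3, Mul(-5, -2)) = Mul(-3, 10) = -30)
Function('K')(Q) = Add(Rational(7, 3), Mul(Rational(1, 3), Q))
Mul(Function('K')(D), 5) = Mul(Add(Rational(7, 3), Mul(Rational(1, 3), -30)), 5) = Mul(Add(Rational(7, 3), -10), 5) = Mul(Rational(-23, 3), 5) = Rational(-115, 3)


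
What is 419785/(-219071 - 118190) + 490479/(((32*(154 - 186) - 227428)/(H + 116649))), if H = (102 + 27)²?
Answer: -11024426397137665/38523974986 ≈ -2.8617e+5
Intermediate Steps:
H = 16641 (H = 129² = 16641)
419785/(-219071 - 118190) + 490479/(((32*(154 - 186) - 227428)/(H + 116649))) = 419785/(-219071 - 118190) + 490479/(((32*(154 - 186) - 227428)/(16641 + 116649))) = 419785/(-337261) + 490479/(((32*(-32) - 227428)/133290)) = 419785*(-1/337261) + 490479/(((-1024 - 227428)*(1/133290))) = -419785/337261 + 490479/((-228452*1/133290)) = -419785/337261 + 490479/(-114226/66645) = -419785/337261 + 490479*(-66645/114226) = -419785/337261 - 32687972955/114226 = -11024426397137665/38523974986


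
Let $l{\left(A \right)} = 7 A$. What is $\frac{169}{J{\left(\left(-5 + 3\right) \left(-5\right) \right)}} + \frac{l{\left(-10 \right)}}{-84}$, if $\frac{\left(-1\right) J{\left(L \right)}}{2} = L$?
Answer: $- \frac{457}{60} \approx -7.6167$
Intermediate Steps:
$J{\left(L \right)} = - 2 L$
$\frac{169}{J{\left(\left(-5 + 3\right) \left(-5\right) \right)}} + \frac{l{\left(-10 \right)}}{-84} = \frac{169}{\left(-2\right) \left(-5 + 3\right) \left(-5\right)} + \frac{7 \left(-10\right)}{-84} = \frac{169}{\left(-2\right) \left(\left(-2\right) \left(-5\right)\right)} - - \frac{5}{6} = \frac{169}{\left(-2\right) 10} + \frac{5}{6} = \frac{169}{-20} + \frac{5}{6} = 169 \left(- \frac{1}{20}\right) + \frac{5}{6} = - \frac{169}{20} + \frac{5}{6} = - \frac{457}{60}$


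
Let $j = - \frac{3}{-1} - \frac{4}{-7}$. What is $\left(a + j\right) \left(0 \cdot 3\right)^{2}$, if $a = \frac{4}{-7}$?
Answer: $0$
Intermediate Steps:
$j = \frac{25}{7}$ ($j = \left(-3\right) \left(-1\right) - - \frac{4}{7} = 3 + \frac{4}{7} = \frac{25}{7} \approx 3.5714$)
$a = - \frac{4}{7}$ ($a = 4 \left(- \frac{1}{7}\right) = - \frac{4}{7} \approx -0.57143$)
$\left(a + j\right) \left(0 \cdot 3\right)^{2} = \left(- \frac{4}{7} + \frac{25}{7}\right) \left(0 \cdot 3\right)^{2} = 3 \cdot 0^{2} = 3 \cdot 0 = 0$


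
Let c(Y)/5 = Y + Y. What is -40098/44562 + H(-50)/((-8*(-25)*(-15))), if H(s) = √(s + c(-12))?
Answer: -6683/7427 - I*√170/3000 ≈ -0.89983 - 0.0043461*I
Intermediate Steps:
c(Y) = 10*Y (c(Y) = 5*(Y + Y) = 5*(2*Y) = 10*Y)
H(s) = √(-120 + s) (H(s) = √(s + 10*(-12)) = √(s - 120) = √(-120 + s))
-40098/44562 + H(-50)/((-8*(-25)*(-15))) = -40098/44562 + √(-120 - 50)/((-8*(-25)*(-15))) = -40098*1/44562 + √(-170)/((200*(-15))) = -6683/7427 + (I*√170)/(-3000) = -6683/7427 + (I*√170)*(-1/3000) = -6683/7427 - I*√170/3000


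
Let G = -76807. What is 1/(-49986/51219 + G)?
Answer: -5691/437114191 ≈ -1.3019e-5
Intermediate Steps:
1/(-49986/51219 + G) = 1/(-49986/51219 - 76807) = 1/(-49986*1/51219 - 76807) = 1/(-5554/5691 - 76807) = 1/(-437114191/5691) = -5691/437114191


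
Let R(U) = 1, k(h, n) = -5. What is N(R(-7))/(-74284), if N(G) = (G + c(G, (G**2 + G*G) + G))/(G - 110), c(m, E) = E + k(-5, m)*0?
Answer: 1/2024239 ≈ 4.9401e-7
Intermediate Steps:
c(m, E) = E (c(m, E) = E - 5*0 = E + 0 = E)
N(G) = (2*G + 2*G**2)/(-110 + G) (N(G) = (G + ((G**2 + G*G) + G))/(G - 110) = (G + ((G**2 + G**2) + G))/(-110 + G) = (G + (2*G**2 + G))/(-110 + G) = (G + (G + 2*G**2))/(-110 + G) = (2*G + 2*G**2)/(-110 + G))
N(R(-7))/(-74284) = (2*1*(1 + 1)/(-110 + 1))/(-74284) = (2*1*2/(-109))*(-1/74284) = (2*1*(-1/109)*2)*(-1/74284) = -4/109*(-1/74284) = 1/2024239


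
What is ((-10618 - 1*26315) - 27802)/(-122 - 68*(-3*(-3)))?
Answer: 64735/734 ≈ 88.195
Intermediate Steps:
((-10618 - 1*26315) - 27802)/(-122 - 68*(-3*(-3))) = ((-10618 - 26315) - 27802)/(-122 - 612) = (-36933 - 27802)/(-122 - 68*9) = -64735/(-122 - 612) = -64735/(-734) = -64735*(-1/734) = 64735/734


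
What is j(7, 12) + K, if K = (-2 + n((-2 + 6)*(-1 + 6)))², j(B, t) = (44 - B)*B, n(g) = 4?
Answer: 263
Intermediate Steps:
j(B, t) = B*(44 - B)
K = 4 (K = (-2 + 4)² = 2² = 4)
j(7, 12) + K = 7*(44 - 1*7) + 4 = 7*(44 - 7) + 4 = 7*37 + 4 = 259 + 4 = 263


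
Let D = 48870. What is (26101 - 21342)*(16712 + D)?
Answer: 312104738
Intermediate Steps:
(26101 - 21342)*(16712 + D) = (26101 - 21342)*(16712 + 48870) = 4759*65582 = 312104738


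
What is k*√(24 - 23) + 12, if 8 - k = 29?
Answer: -9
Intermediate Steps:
k = -21 (k = 8 - 1*29 = 8 - 29 = -21)
k*√(24 - 23) + 12 = -21*√(24 - 23) + 12 = -21*√1 + 12 = -21*1 + 12 = -21 + 12 = -9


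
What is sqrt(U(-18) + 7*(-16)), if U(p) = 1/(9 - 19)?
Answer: I*sqrt(11210)/10 ≈ 10.588*I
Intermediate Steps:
U(p) = -1/10 (U(p) = 1/(-10) = -1/10)
sqrt(U(-18) + 7*(-16)) = sqrt(-1/10 + 7*(-16)) = sqrt(-1/10 - 112) = sqrt(-1121/10) = I*sqrt(11210)/10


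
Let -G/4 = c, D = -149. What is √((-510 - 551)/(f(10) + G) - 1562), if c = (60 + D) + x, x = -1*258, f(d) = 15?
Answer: I*√3076143441/1403 ≈ 39.532*I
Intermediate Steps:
x = -258
c = -347 (c = (60 - 149) - 258 = -89 - 258 = -347)
G = 1388 (G = -4*(-347) = 1388)
√((-510 - 551)/(f(10) + G) - 1562) = √((-510 - 551)/(15 + 1388) - 1562) = √(-1061/1403 - 1562) = √(-2192547/1403) = I*√3076143441/1403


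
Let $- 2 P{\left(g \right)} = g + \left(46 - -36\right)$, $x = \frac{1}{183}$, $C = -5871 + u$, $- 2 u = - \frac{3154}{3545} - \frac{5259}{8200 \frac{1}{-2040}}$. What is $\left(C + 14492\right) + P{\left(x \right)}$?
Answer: $\frac{210824101297}{26598135} \approx 7926.3$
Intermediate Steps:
$u = - \frac{190030867}{290690}$ ($u = - \frac{- \frac{3154}{3545} - \frac{5259}{8200 \frac{1}{-2040}}}{2} = - \frac{\left(-3154\right) \frac{1}{3545} - \frac{5259}{8200 \left(- \frac{1}{2040}\right)}}{2} = - \frac{- \frac{3154}{3545} - \frac{5259}{- \frac{205}{51}}}{2} = - \frac{- \frac{3154}{3545} - - \frac{268209}{205}}{2} = - \frac{- \frac{3154}{3545} + \frac{268209}{205}}{2} = \left(- \frac{1}{2}\right) \frac{190030867}{145345} = - \frac{190030867}{290690} \approx -653.72$)
$C = - \frac{1896671857}{290690}$ ($C = -5871 - \frac{190030867}{290690} = - \frac{1896671857}{290690} \approx -6524.7$)
$x = \frac{1}{183} \approx 0.0054645$
$P{\left(g \right)} = -41 - \frac{g}{2}$ ($P{\left(g \right)} = - \frac{g + \left(46 - -36\right)}{2} = - \frac{g + \left(46 + 36\right)}{2} = - \frac{g + 82}{2} = - \frac{82 + g}{2} = -41 - \frac{g}{2}$)
$\left(C + 14492\right) + P{\left(x \right)} = \left(- \frac{1896671857}{290690} + 14492\right) - \frac{15007}{366} = \frac{2316007623}{290690} - \frac{15007}{366} = \frac{210824101297}{26598135}$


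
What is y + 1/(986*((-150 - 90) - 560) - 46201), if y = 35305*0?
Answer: -1/835001 ≈ -1.1976e-6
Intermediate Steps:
y = 0
y + 1/(986*((-150 - 90) - 560) - 46201) = 0 + 1/(986*((-150 - 90) - 560) - 46201) = 0 + 1/(986*(-240 - 560) - 46201) = 0 + 1/(986*(-800) - 46201) = 0 + 1/(-788800 - 46201) = 0 + 1/(-835001) = 0 - 1/835001 = -1/835001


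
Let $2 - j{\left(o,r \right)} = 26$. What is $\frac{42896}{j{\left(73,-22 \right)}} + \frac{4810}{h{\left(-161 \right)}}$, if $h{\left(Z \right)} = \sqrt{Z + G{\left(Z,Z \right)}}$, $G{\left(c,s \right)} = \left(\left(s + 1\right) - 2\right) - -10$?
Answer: $- \frac{5362}{3} - \frac{4810 i \sqrt{313}}{313} \approx -1787.3 - 271.88 i$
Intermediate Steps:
$j{\left(o,r \right)} = -24$ ($j{\left(o,r \right)} = 2 - 26 = -24$)
$G{\left(c,s \right)} = 9 + s$ ($G{\left(c,s \right)} = \left(\left(1 + s\right) - 2\right) + 10 = \left(-1 + s\right) + 10 = 9 + s$)
$h{\left(Z \right)} = \sqrt{9 + 2 Z}$ ($h{\left(Z \right)} = \sqrt{Z + \left(9 + Z\right)} = \sqrt{9 + 2 Z}$)
$\frac{42896}{j{\left(73,-22 \right)}} + \frac{4810}{h{\left(-161 \right)}} = \frac{42896}{-24} + \frac{4810}{\sqrt{9 + 2 \left(-161\right)}} = 42896 \left(- \frac{1}{24}\right) + \frac{4810}{\sqrt{9 - 322}} = - \frac{5362}{3} + \frac{4810}{\sqrt{-313}} = - \frac{5362}{3} + \frac{4810}{i \sqrt{313}} = - \frac{5362}{3} + 4810 \left(- \frac{i \sqrt{313}}{313}\right) = - \frac{5362}{3} - \frac{4810 i \sqrt{313}}{313}$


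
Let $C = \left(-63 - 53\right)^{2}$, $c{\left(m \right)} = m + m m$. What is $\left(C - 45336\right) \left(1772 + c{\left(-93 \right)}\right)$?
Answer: $-329256640$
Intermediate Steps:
$c{\left(m \right)} = m + m^{2}$
$C = 13456$ ($C = \left(-116\right)^{2} = 13456$)
$\left(C - 45336\right) \left(1772 + c{\left(-93 \right)}\right) = \left(13456 - 45336\right) \left(1772 - 93 \left(1 - 93\right)\right) = - 31880 \left(1772 - -8556\right) = - 31880 \left(1772 + 8556\right) = \left(-31880\right) 10328 = -329256640$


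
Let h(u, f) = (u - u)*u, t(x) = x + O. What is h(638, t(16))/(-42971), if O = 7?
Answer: 0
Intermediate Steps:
t(x) = 7 + x (t(x) = x + 7 = 7 + x)
h(u, f) = 0 (h(u, f) = 0*u = 0)
h(638, t(16))/(-42971) = 0/(-42971) = 0*(-1/42971) = 0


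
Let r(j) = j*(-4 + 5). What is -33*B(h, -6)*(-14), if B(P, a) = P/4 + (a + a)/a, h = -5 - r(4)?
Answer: -231/2 ≈ -115.50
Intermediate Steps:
r(j) = j (r(j) = j*1 = j)
h = -9 (h = -5 - 1*4 = -5 - 4 = -9)
B(P, a) = 2 + P/4 (B(P, a) = P*(¼) + (2*a)/a = P/4 + 2 = 2 + P/4)
-33*B(h, -6)*(-14) = -33*(2 + (¼)*(-9))*(-14) = -33*(2 - 9/4)*(-14) = -33*(-¼)*(-14) = (33/4)*(-14) = -231/2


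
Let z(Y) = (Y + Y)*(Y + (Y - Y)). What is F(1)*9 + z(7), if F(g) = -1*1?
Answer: 89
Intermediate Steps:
F(g) = -1
z(Y) = 2*Y**2 (z(Y) = (2*Y)*(Y + 0) = (2*Y)*Y = 2*Y**2)
F(1)*9 + z(7) = -1*9 + 2*7**2 = -9 + 2*49 = -9 + 98 = 89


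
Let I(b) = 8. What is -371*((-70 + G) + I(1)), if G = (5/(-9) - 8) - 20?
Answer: 302365/9 ≈ 33596.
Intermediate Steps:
G = -257/9 (G = (5*(-⅑) - 8) - 20 = (-5/9 - 8) - 20 = -77/9 - 20 = -257/9 ≈ -28.556)
-371*((-70 + G) + I(1)) = -371*((-70 - 257/9) + 8) = -371*(-887/9 + 8) = -371*(-815/9) = 302365/9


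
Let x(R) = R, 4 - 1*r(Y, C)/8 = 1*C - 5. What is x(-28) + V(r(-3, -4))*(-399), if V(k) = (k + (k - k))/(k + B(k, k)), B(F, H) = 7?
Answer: -14868/37 ≈ -401.84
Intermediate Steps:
r(Y, C) = 72 - 8*C (r(Y, C) = 32 - 8*(1*C - 5) = 32 - 8*(C - 5) = 32 - 8*(-5 + C) = 32 + (40 - 8*C) = 72 - 8*C)
V(k) = k/(7 + k) (V(k) = (k + (k - k))/(k + 7) = (k + 0)/(7 + k) = k/(7 + k))
x(-28) + V(r(-3, -4))*(-399) = -28 + ((72 - 8*(-4))/(7 + (72 - 8*(-4))))*(-399) = -28 + ((72 + 32)/(7 + (72 + 32)))*(-399) = -28 + (104/(7 + 104))*(-399) = -28 + (104/111)*(-399) = -28 - 13832/37 = -14868/37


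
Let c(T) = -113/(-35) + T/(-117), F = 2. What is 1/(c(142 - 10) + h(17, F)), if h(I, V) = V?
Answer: 1365/5597 ≈ 0.24388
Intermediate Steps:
c(T) = 113/35 - T/117 (c(T) = -113*(-1/35) + T*(-1/117) = 113/35 - T/117)
1/(c(142 - 10) + h(17, F)) = 1/((113/35 - (142 - 10)/117) + 2) = 1/((113/35 - 1/117*132) + 2) = 1/((113/35 - 44/39) + 2) = 1/(2867/1365 + 2) = 1/(5597/1365) = 1365/5597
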